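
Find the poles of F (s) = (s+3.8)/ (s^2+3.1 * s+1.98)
Set denominator = 0: s^2 + 3.1*s + 1.98 = (s + 0.9)(s + 2.2) = 0 → Poles: -0.9, -2.2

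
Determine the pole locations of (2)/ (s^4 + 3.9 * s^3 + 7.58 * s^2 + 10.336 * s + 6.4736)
Set denominator = 0: s^4 + 3.9*s^3 + 7.58*s^2 + 10.336*s + 6.4736 = (s + 1.7)(s + 1.4)(s^2 + 0.8*s + 2.72) = 0 → Poles: -0.4 + 1.6j, -0.4 - 1.6j, -1.4, -1.7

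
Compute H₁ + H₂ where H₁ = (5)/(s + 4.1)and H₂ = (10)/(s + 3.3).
Parallel: H = H₁ + H₂ = (n₁·d₂ + n₂·d₁)/(d₁·d₂).
n₁·d₂ = 5*s + 16.5. n₂·d₁ = 10*s + 41. Sum = 15*s + 57.5. d₁·d₂ = s^2 + 7.4*s + 13.53.
H(s) = (15*s + 57.5)/(s^2 + 7.4*s + 13.53)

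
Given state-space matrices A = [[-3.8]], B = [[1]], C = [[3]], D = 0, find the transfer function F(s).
F(s) = C(sI - A)⁻¹B + D.
Characteristic polynomial det(sI - A) = s + 3.8.
Numerator from C·adj(sI-A)·B + D·det(sI-A) = 3.
F(s) = (3)/(s + 3.8)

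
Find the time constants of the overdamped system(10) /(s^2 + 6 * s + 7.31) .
Overdamped: real poles at -1.7, -4.3. τ = -1/pole → τ₁ = 0.5882, τ₂ = 0.2326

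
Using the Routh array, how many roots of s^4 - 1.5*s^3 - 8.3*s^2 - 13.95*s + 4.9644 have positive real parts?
Routh array:
s^4: [1, -8.3, 4.9644]; s^3: [-1.5, -13.95]; s^2: [-17.6, 4.9644]; s^1: [-14.3731]; s^0: [4.9644]
First column: [1, -1.5, -17.6, -14.3731, 4.9644]. Sign changes = RHP roots = 2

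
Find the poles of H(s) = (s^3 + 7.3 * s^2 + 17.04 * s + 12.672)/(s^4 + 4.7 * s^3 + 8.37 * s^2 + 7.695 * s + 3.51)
Set denominator = 0: s^4 + 4.7*s^3 + 8.37*s^2 + 7.695*s + 3.51 = (s + 2)(s + 1.5)(s^2 + 1.2*s + 1.17) = 0 → Poles: -0.6 + 0.9j, -0.6 - 0.9j, -1.5, -2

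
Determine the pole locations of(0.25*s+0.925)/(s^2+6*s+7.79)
Set denominator = 0: s^2 + 6*s + 7.79 = (s + 4.1)(s + 1.9) = 0 → Poles: -1.9, -4.1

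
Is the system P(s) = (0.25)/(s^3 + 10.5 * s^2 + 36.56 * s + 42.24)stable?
Denominator: s^3 + 10.5*s^2 + 36.56*s + 42.24 = (s + 4)(s + 3.3)(s + 3.2). Poles: -3.2, -3.3, -4. All Re(p)<0: Yes (stable)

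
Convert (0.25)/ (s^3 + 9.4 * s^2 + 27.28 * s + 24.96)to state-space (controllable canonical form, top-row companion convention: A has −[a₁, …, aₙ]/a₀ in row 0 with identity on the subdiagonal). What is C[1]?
Reachable canonical form: C = numerator coefficients (right-aligned, zero-padded to length n).
num = 0.25, C = [[0, 0, 0.25]].
C[1] = 0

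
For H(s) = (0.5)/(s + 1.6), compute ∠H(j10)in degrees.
Substitute s = j*10: H(j10) = 0.00780031 - 0.048752j.
∠H(j10) = atan2(Im, Re) = atan2(-0.048752, 0.00780031) = -80.91°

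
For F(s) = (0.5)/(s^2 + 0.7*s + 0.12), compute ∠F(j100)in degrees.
Substitute s = j*100: F(j100) = -4.99982e-05 - 3.49991e-07j.
∠F(j100) = atan2(Im, Re) = atan2(-3.49991e-07, -4.99982e-05) = -179.60°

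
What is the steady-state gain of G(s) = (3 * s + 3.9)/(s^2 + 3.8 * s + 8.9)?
DC gain = G(0) = num(0)/den(0) = 3.9/8.9 = 0.4382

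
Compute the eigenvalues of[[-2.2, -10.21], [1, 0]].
Eigenvalues solve det(λI - A) = 0.
Characteristic polynomial: λ^2 + 2.2*λ + 10.21 = 0.
Roots: -1.1 + 3j, -1.1 - 3j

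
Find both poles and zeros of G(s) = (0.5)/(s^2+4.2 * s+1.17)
Set denominator = 0: s^2 + 4.2*s + 1.17 = (s + 0.3)(s + 3.9) = 0 → Poles: -0.3, -3.9
Numerator is a nonzero constant (0.5) → Zeros: none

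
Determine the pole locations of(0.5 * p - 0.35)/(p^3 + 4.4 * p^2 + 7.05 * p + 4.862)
Set denominator = 0: p^3 + 4.4*p^2 + 7.05*p + 4.862 = (p + 2.2)(p^2 + 2.2*p + 2.21) = 0 → Poles: -1.1 + 1j, -1.1 - 1j, -2.2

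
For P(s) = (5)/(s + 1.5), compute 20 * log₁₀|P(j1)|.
Substitute s = j*1: P(j1) = 2.30769 - 1.53846j.
|P(j1)| = sqrt(Re² + Im²) = 2.774.
20*log₁₀(2.774) = 8.86 dB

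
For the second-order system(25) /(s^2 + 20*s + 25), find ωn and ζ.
Standard form: ωn²/(s²+2ζωn·s+ωn²).
const=25=ωn² → ωn=5, s coeff=20=2ζωn → ζ=2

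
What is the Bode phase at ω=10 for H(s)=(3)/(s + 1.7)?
Substitute s = j*10: H(j10) = 0.0495675 - 0.291574j.
∠H(j10) = atan2(Im, Re) = atan2(-0.291574, 0.0495675) = -80.35°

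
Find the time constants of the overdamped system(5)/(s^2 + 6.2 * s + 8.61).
Overdamped: real poles at -4.1, -2.1. τ = -1/pole → τ₁ = 0.2439, τ₂ = 0.4762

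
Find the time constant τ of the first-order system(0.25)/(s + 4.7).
First-order system: τ = -1/pole. Pole = -4.7. τ = -1/(-4.7) = 0.2128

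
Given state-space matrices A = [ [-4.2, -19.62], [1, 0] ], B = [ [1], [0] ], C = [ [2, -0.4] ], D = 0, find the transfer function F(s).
F(s) = C(sI - A)⁻¹B + D.
Characteristic polynomial det(sI - A) = s^2 + 4.2*s + 19.62.
Numerator from C·adj(sI-A)·B + D·det(sI-A) = 2*s - 0.4.
F(s) = (2*s - 0.4)/(s^2 + 4.2*s + 19.62)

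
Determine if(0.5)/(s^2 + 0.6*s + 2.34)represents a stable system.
Denominator: s^2 + 0.6*s + 2.34. Poles: -0.3 + 1.5j, -0.3 - 1.5j. All Re(p)<0: Yes (stable)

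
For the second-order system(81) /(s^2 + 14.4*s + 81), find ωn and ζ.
Standard form: ωn²/(s²+2ζωn·s+ωn²).
const=81=ωn² → ωn=9, s coeff=14.4=2ζωn → ζ=0.8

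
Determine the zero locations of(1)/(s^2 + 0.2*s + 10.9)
Numerator is a nonzero constant (1) → Zeros: none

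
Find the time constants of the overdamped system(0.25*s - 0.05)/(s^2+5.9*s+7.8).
Overdamped: real poles at -2, -3.9. τ = -1/pole → τ₁ = 0.5, τ₂ = 0.2564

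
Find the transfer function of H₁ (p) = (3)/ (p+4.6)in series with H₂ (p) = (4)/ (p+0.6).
Series: H = H₁ · H₂ = (n₁·n₂)/(d₁·d₂).
Num: n₁·n₂ = 12. Den: d₁·d₂ = p^2 + 5.2*p + 2.76.
H(p) = (12)/(p^2 + 5.2*p + 2.76)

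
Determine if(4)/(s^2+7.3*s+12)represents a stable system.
Denominator: s^2 + 7.3*s + 12 = (s + 2.5)(s + 4.8). Poles: -2.5, -4.8. All Re(p)<0: Yes (stable)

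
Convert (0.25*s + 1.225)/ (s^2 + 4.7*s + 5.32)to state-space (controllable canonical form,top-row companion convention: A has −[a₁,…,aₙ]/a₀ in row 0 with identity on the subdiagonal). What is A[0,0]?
Reachable canonical form for den = s^2 + 4.7*s + 5.32: top row of A = -[a₁,a₂,...,aₙ]/a₀, ones on the subdiagonal, zeros elsewhere.
A = [[-4.7, -5.32], [1, 0]].
A[0,0] = -4.7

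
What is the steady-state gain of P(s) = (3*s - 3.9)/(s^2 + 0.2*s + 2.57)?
DC gain = P(0) = num(0)/den(0) = -3.9/2.57 = -1.518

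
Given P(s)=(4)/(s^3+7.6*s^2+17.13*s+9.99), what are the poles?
Set denominator = 0: s^3 + 7.6*s^2 + 17.13*s + 9.99 = (s + 0.9)(s + 3.7)(s + 3) = 0 → Poles: -0.9, -3, -3.7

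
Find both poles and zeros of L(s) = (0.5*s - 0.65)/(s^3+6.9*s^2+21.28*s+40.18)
Set denominator = 0: s^3 + 6.9*s^2 + 21.28*s + 40.18 = (s + 4.1)(s^2 + 2.8*s + 9.8) = 0 → Poles: -1.4 + 2.8j, -1.4 - 2.8j, -4.1
Set numerator = 0: 0.5*s - 0.65 = 0 → Zeros: 1.3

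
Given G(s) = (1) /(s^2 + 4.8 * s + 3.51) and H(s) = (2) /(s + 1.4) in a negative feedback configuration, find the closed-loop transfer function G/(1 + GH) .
Closed-loop T = G/(1+GH).
Numerator: G_num * H_den = s + 1.4.
Denominator: G_den * H_den + G_num * H_num = (s^3 + 6.2*s^2 + 10.23*s + 4.914) + (2) = s^3 + 6.2*s^2 + 10.23*s + 6.914.
T(s) = (s + 1.4)/(s^3 + 6.2*s^2 + 10.23*s + 6.914)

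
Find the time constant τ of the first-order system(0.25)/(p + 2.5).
First-order system: τ = -1/pole. Pole = -2.5. τ = -1/(-2.5) = 0.4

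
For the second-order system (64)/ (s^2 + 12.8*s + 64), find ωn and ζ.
Standard form: ωn²/(s²+2ζωn·s+ωn²).
const=64=ωn² → ωn=8, s coeff=12.8=2ζωn → ζ=0.8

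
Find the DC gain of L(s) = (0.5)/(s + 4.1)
DC gain = L(0) = num(0)/den(0) = 0.5/4.1 = 0.122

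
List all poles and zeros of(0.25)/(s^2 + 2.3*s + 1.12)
Set denominator = 0: s^2 + 2.3*s + 1.12 = (s + 1.6)(s + 0.7) = 0 → Poles: -0.7, -1.6
Numerator is a nonzero constant (0.25) → Zeros: none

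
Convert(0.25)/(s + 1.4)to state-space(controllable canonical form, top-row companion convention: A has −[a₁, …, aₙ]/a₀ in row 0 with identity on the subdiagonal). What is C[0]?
Reachable canonical form: C = numerator coefficients (right-aligned, zero-padded to length n).
num = 0.25, C = [[0.25]].
C[0] = 0.25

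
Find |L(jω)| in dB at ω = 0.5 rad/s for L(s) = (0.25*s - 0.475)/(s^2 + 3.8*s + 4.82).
Substitute s = j*0.5: L(j0.5) = -0.0789246 + 0.0601656j.
|L(j0.5)| = sqrt(Re² + Im²) = 0.09924.
20*log₁₀(0.09924) = -20.07 dB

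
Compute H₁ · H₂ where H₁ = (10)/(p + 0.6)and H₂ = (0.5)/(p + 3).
Series: H = H₁ · H₂ = (n₁·n₂)/(d₁·d₂).
Num: n₁·n₂ = 5. Den: d₁·d₂ = p^2 + 3.6*p + 1.8.
H(p) = (5)/(p^2 + 3.6*p + 1.8)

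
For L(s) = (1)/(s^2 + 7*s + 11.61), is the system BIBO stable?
Denominator: s^2 + 7*s + 11.61 = (s + 4.3)(s + 2.7). Poles: -2.7, -4.3. All Re(p)<0: Yes (stable)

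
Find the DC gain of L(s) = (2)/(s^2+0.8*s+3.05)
DC gain = L(0) = num(0)/den(0) = 2/3.05 = 0.6557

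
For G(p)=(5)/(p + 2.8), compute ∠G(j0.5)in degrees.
Substitute p = j*0.5: G(j0.5) = 1.73053 - 0.309023j.
∠G(j0.5) = atan2(Im, Re) = atan2(-0.309023, 1.73053) = -10.12°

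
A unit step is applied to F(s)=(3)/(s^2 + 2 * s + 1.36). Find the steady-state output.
FVT: lim_{t→∞} y(t) = lim_{s→0} s*Y(s) where Y(s) = F(s)/s.
= lim_{s→0} F(s) = F(0) = num(0)/den(0) = 3/1.36 = 2.206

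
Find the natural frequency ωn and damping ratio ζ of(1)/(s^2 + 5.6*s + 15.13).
Underdamped: complex pole -2.8 + 2.7j. ωn = |pole| = 3.89, ζ = -Re(pole)/ωn = 0.7198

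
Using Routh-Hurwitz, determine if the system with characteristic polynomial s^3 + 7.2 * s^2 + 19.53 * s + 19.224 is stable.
Routh array:
s^3: [1, 19.53]; s^2: [7.2, 19.224]; s^1: [16.86]; s^0: [19.224]
First column: [1, 7.2, 16.86, 19.224]. Sign changes = 0.
Yes, stable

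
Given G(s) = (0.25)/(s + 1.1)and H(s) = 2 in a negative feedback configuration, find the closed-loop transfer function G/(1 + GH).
Closed-loop T = G/(1+GH).
Numerator: G_num * H_den = 0.25.
Denominator: G_den * H_den + G_num * H_num = (s + 1.1) + (0.5) = s + 1.6.
T(s) = (0.25)/(s + 1.6)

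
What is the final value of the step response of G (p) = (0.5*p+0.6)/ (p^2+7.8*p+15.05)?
FVT: lim_{t→∞} y(t) = lim_{p→0} p*Y(p) where Y(p) = G(p)/p.
= lim_{p→0} G(p) = G(0) = num(0)/den(0) = 0.6/15.05 = 0.03987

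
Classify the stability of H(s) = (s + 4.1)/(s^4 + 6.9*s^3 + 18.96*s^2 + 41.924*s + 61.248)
Denominator: s^4 + 6.9*s^3 + 18.96*s^2 + 41.924*s + 61.248 = (s + 3.3)(s + 3.2)(s^2 + 0.4*s + 5.8). Poles: -0.2 + 2.4j, -0.2 - 2.4j, -3.2, -3.3. Stable (all poles in LHP)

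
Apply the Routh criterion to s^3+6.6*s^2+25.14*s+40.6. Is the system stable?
Routh array:
s^3: [1, 25.14]; s^2: [6.6, 40.6]; s^1: [18.9885]; s^0: [40.6]
First column: [1, 6.6, 18.9885, 40.6]. Sign changes = 0.
Yes, stable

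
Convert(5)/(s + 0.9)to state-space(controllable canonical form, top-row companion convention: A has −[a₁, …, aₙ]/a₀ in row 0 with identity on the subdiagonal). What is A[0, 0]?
Reachable canonical form for den = s + 0.9: top row of A = -[a₁,a₂,...,aₙ]/a₀, ones on the subdiagonal, zeros elsewhere.
A = [[-0.9]].
A[0,0] = -0.9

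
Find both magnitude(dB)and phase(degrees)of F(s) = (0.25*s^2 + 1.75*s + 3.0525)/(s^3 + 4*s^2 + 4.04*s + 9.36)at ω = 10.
Substitute s = j*10: F(j10) = -0.00765715 - 0.0259886j.
|F| = 20*log₁₀(sqrt(Re²+Im²)) = -31.34 dB.
∠F = atan2(Im, Re) = -106.42°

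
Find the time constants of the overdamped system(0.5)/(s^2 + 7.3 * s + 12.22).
Overdamped: real poles at -2.6, -4.7. τ = -1/pole → τ₁ = 0.3846, τ₂ = 0.2128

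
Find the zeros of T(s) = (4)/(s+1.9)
Numerator is a nonzero constant (4) → Zeros: none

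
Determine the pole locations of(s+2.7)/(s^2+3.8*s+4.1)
Set denominator = 0: s^2 + 3.8*s + 4.1 = 0 → Poles: -1.9 + 0.7j, -1.9 - 0.7j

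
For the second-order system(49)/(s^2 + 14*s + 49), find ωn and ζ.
Standard form: ωn²/(s²+2ζωn·s+ωn²).
const=49=ωn² → ωn=7, s coeff=14=2ζωn → ζ=1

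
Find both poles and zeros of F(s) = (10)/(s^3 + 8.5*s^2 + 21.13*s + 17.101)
Set denominator = 0: s^3 + 8.5*s^2 + 21.13*s + 17.101 = (s + 4.9)(s^2 + 3.6*s + 3.49) = 0 → Poles: -1.8 + 0.5j, -1.8 - 0.5j, -4.9
Numerator is a nonzero constant (10) → Zeros: none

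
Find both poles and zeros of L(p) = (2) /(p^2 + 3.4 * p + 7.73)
Set denominator = 0: p^2 + 3.4*p + 7.73 = 0 → Poles: -1.7 + 2.2j, -1.7 - 2.2j
Numerator is a nonzero constant (2) → Zeros: none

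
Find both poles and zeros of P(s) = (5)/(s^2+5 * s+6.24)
Set denominator = 0: s^2 + 5*s + 6.24 = (s + 2.6)(s + 2.4) = 0 → Poles: -2.4, -2.6
Numerator is a nonzero constant (5) → Zeros: none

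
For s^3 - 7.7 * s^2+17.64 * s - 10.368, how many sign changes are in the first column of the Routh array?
Routh array:
s^3: [1, 17.64]; s^2: [-7.7, -10.368]; s^1: [16.2935]; s^0: [-10.368]
First column: [1, -7.7, 16.2935, -10.368]. Sign changes = 3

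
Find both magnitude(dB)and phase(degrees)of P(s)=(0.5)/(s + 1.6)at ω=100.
Substitute s = j*100: P(j100) = 7.99795e-05 - 0.00499872j.
|P| = 20*log₁₀(sqrt(Re²+Im²)) = -46.02 dB.
∠P = atan2(Im, Re) = -89.08°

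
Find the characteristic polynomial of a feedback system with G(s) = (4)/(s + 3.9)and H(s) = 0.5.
Characteristic poly = G_den * H_den + G_num * H_num = (s + 3.9) + (2) = s + 5.9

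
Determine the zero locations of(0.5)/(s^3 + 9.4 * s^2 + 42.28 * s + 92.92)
Numerator is a nonzero constant (0.5) → Zeros: none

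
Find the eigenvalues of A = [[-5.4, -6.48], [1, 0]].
Eigenvalues solve det(λI - A) = 0.
Characteristic polynomial: λ^2 + 5.4*λ + 6.48 = 0.
Factor: (λ + 1.8)(λ + 3.6) = 0.
Roots: -1.8, -3.6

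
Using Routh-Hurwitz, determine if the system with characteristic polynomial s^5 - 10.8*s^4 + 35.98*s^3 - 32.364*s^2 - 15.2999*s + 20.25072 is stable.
Routh array:
s^5: [1, 35.98, -15.2999]; s^4: [-10.8, -32.364, 20.25072]; s^3: [32.9833, -13.4248]; s^2: [-36.7598, 20.25072]; s^1: [4.74546]; s^0: [20.25072]
First column: [1, -10.8, 32.9833, -36.7598, 4.74546, 20.25072]. Sign changes = 4.
No, unstable (4 RHP root(s))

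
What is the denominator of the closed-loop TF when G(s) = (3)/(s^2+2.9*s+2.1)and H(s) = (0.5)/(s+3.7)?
Characteristic poly = G_den * H_den + G_num * H_num = (s^3 + 6.6*s^2 + 12.83*s + 7.77) + (1.5) = s^3 + 6.6*s^2 + 12.83*s + 9.27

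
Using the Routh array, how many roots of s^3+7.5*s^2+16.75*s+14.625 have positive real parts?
Routh array:
s^3: [1, 16.75]; s^2: [7.5, 14.625]; s^1: [14.8]; s^0: [14.625]
First column: [1, 7.5, 14.8, 14.625]. Sign changes = RHP roots = 0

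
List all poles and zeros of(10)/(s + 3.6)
Set denominator = 0: s + 3.6 = 0 → Poles: -3.6
Numerator is a nonzero constant (10) → Zeros: none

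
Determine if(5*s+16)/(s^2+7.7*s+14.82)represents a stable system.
Denominator: s^2 + 7.7*s + 14.82 = (s + 3.8)(s + 3.9). Poles: -3.8, -3.9. All Re(p)<0: Yes (stable)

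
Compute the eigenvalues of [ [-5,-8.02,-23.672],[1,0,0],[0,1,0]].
Eigenvalues solve det(λI - A) = 0.
Characteristic polynomial: λ^3 + 5*λ^2 + 8.02*λ + 23.672 = 0.
Factor: (λ + 4.4)(λ^2 + 0.6*λ + 5.38) = 0.
Roots: -0.3 + 2.3j, -0.3 - 2.3j, -4.4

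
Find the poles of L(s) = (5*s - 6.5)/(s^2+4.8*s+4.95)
Set denominator = 0: s^2 + 4.8*s + 4.95 = (s + 3.3)(s + 1.5) = 0 → Poles: -1.5, -3.3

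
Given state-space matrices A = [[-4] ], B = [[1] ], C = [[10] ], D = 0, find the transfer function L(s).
L(s) = C(sI - A)⁻¹B + D.
Characteristic polynomial det(sI - A) = s + 4.
Numerator from C·adj(sI-A)·B + D·det(sI-A) = 10.
L(s) = (10)/(s + 4)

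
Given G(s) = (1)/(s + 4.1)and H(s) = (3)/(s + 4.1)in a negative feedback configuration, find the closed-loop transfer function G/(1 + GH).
Closed-loop T = G/(1+GH).
Numerator: G_num * H_den = s + 4.1.
Denominator: G_den * H_den + G_num * H_num = (s^2 + 8.2*s + 16.81) + (3) = s^2 + 8.2*s + 19.81.
T(s) = (s + 4.1)/(s^2 + 8.2*s + 19.81)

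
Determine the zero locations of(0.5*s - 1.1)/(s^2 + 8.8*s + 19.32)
Set numerator = 0: 0.5*s - 1.1 = 0 → Zeros: 2.2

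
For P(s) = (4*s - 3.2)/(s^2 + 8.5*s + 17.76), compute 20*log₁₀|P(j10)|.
Substitute s = j*10: P(j10) = 0.261872 - 0.215721j.
|P(j10)| = sqrt(Re² + Im²) = 0.3393.
20*log₁₀(0.3393) = -9.39 dB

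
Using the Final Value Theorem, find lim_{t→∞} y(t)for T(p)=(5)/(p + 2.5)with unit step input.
FVT: lim_{t→∞} y(t) = lim_{p→0} p*Y(p) where Y(p) = T(p)/p.
= lim_{p→0} T(p) = T(0) = num(0)/den(0) = 5/2.5 = 2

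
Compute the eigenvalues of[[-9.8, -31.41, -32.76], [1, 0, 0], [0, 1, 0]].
Eigenvalues solve det(λI - A) = 0.
Characteristic polynomial: λ^3 + 9.8*λ^2 + 31.41*λ + 32.76 = 0.
Factor: (λ + 2.4)(λ + 3.9)(λ + 3.5) = 0.
Roots: -2.4, -3.5, -3.9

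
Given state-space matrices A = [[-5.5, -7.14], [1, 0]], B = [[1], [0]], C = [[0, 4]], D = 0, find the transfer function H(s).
H(s) = C(sI - A)⁻¹B + D.
Characteristic polynomial det(sI - A) = s^2 + 5.5*s + 7.14.
Numerator from C·adj(sI-A)·B + D·det(sI-A) = 4.
H(s) = (4)/(s^2 + 5.5*s + 7.14)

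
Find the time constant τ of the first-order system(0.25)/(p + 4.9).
First-order system: τ = -1/pole. Pole = -4.9. τ = -1/(-4.9) = 0.2041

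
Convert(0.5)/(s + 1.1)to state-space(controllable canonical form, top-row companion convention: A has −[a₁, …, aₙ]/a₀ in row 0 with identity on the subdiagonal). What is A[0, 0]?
Reachable canonical form for den = s + 1.1: top row of A = -[a₁,a₂,...,aₙ]/a₀, ones on the subdiagonal, zeros elsewhere.
A = [[-1.1]].
A[0,0] = -1.1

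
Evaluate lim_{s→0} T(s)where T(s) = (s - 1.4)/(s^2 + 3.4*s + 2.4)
DC gain = T(0) = num(0)/den(0) = -1.4/2.4 = -0.5833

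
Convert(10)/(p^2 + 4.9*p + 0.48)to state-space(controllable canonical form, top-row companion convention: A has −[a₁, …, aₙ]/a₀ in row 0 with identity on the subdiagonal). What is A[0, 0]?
Reachable canonical form for den = p^2 + 4.9*p + 0.48: top row of A = -[a₁,a₂,...,aₙ]/a₀, ones on the subdiagonal, zeros elsewhere.
A = [[-4.9, -0.48], [1, 0]].
A[0,0] = -4.9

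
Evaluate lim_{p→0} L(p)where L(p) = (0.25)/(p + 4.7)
DC gain = L(0) = num(0)/den(0) = 0.25/4.7 = 0.05319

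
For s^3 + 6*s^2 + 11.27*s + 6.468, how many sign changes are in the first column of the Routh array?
Routh array:
s^3: [1, 11.27]; s^2: [6, 6.468]; s^1: [10.192]; s^0: [6.468]
First column: [1, 6, 10.192, 6.468]. Sign changes = 0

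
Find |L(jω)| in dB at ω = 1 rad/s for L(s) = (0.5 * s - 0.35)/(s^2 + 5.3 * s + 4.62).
Substitute s = j*1: L(j1) = 0.0335725 + 0.0889684j.
|L(j1)| = sqrt(Re² + Im²) = 0.09509.
20*log₁₀(0.09509) = -20.44 dB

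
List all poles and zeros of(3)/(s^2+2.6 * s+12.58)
Set denominator = 0: s^2 + 2.6*s + 12.58 = 0 → Poles: -1.3 + 3.3j, -1.3 - 3.3j
Numerator is a nonzero constant (3) → Zeros: none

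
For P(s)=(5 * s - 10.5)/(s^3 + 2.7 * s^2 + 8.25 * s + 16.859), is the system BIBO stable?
Denominator: s^3 + 2.7*s^2 + 8.25*s + 16.859 = (s + 2.3)(s^2 + 0.4*s + 7.33). Poles: -0.2 + 2.7j, -0.2 - 2.7j, -2.3. All Re(p)<0: Yes (stable)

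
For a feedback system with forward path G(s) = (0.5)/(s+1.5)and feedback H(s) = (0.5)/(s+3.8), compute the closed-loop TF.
Closed-loop T = G/(1+GH).
Numerator: G_num * H_den = 0.5*s + 1.9.
Denominator: G_den * H_den + G_num * H_num = (s^2 + 5.3*s + 5.7) + (0.25) = s^2 + 5.3*s + 5.95.
T(s) = (0.5*s + 1.9)/(s^2 + 5.3*s + 5.95)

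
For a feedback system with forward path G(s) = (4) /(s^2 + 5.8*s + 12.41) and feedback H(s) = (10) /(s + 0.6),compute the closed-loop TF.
Closed-loop T = G/(1+GH).
Numerator: G_num * H_den = 4*s + 2.4.
Denominator: G_den * H_den + G_num * H_num = (s^3 + 6.4*s^2 + 15.89*s + 7.446) + (40) = s^3 + 6.4*s^2 + 15.89*s + 47.446.
T(s) = (4*s + 2.4)/(s^3 + 6.4*s^2 + 15.89*s + 47.446)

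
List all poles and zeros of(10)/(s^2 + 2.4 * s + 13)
Set denominator = 0: s^2 + 2.4*s + 13 = 0 → Poles: -1.2 + 3.4j, -1.2 - 3.4j
Numerator is a nonzero constant (10) → Zeros: none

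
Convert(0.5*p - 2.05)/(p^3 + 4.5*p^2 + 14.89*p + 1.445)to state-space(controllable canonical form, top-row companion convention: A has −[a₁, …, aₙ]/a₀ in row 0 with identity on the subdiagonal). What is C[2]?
Reachable canonical form: C = numerator coefficients (right-aligned, zero-padded to length n).
num = 0.5*p - 2.05, C = [[0, 0.5, -2.05]].
C[2] = -2.05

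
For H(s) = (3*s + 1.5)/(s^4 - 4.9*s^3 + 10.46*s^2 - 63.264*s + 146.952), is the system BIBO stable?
Denominator: s^4 - 4.9*s^3 + 10.46*s^2 - 63.264*s + 146.952 = (s - 3)(s - 3.9)(s^2 + 2*s + 12.56). Poles: -1 + 3.4j, -1 - 3.4j, 3, 3.9. All Re(p)<0: No (unstable)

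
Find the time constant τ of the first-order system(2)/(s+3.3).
First-order system: τ = -1/pole. Pole = -3.3. τ = -1/(-3.3) = 0.303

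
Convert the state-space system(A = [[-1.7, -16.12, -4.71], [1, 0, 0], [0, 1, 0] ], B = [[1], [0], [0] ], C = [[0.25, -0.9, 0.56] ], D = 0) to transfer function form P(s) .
P(s) = C(sI - A)⁻¹B + D.
Characteristic polynomial det(sI - A) = s^3 + 1.7*s^2 + 16.12*s + 4.71.
Numerator from C·adj(sI-A)·B + D·det(sI-A) = 0.25*s^2 - 0.9*s + 0.56.
P(s) = (0.25*s^2 - 0.9*s + 0.56)/(s^3 + 1.7*s^2 + 16.12*s + 4.71)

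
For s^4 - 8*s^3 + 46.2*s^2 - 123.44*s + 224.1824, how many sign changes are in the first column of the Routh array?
Routh array:
s^4: [1, 46.2, 224.1824]; s^3: [-8, -123.44]; s^2: [30.77, 224.1824]; s^1: [-65.154]; s^0: [224.1824]
First column: [1, -8, 30.77, -65.154, 224.1824]. Sign changes = 4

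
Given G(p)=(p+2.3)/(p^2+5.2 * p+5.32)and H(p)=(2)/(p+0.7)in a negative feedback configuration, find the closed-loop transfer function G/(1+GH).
Closed-loop T = G/(1+GH).
Numerator: G_num * H_den = p^2 + 3*p + 1.61.
Denominator: G_den * H_den + G_num * H_num = (p^3 + 5.9*p^2 + 8.96*p + 3.724) + (2*p + 4.6) = p^3 + 5.9*p^2 + 10.96*p + 8.324.
T(p) = (p^2 + 3*p + 1.61)/(p^3 + 5.9*p^2 + 10.96*p + 8.324)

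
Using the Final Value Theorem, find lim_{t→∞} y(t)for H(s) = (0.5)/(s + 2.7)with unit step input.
FVT: lim_{t→∞} y(t) = lim_{s→0} s*Y(s) where Y(s) = H(s)/s.
= lim_{s→0} H(s) = H(0) = num(0)/den(0) = 0.5/2.7 = 0.1852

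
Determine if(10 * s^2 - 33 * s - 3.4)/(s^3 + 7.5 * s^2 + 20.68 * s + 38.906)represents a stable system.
Denominator: s^3 + 7.5*s^2 + 20.68*s + 38.906 = (s + 4.9)(s^2 + 2.6*s + 7.94). Poles: -1.3 + 2.5j, -1.3 - 2.5j, -4.9. All Re(p)<0: Yes (stable)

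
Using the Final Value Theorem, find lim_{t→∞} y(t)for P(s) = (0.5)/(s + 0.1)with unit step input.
FVT: lim_{t→∞} y(t) = lim_{s→0} s*Y(s) where Y(s) = P(s)/s.
= lim_{s→0} P(s) = P(0) = num(0)/den(0) = 0.5/0.1 = 5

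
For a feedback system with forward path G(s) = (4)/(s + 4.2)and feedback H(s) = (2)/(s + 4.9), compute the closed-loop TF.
Closed-loop T = G/(1+GH).
Numerator: G_num * H_den = 4*s + 19.6.
Denominator: G_den * H_den + G_num * H_num = (s^2 + 9.1*s + 20.58) + (8) = s^2 + 9.1*s + 28.58.
T(s) = (4*s + 19.6)/(s^2 + 9.1*s + 28.58)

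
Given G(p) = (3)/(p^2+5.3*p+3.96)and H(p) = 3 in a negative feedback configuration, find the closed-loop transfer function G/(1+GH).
Closed-loop T = G/(1+GH).
Numerator: G_num * H_den = 3.
Denominator: G_den * H_den + G_num * H_num = (p^2 + 5.3*p + 3.96) + (9) = p^2 + 5.3*p + 12.96.
T(p) = (3)/(p^2 + 5.3*p + 12.96)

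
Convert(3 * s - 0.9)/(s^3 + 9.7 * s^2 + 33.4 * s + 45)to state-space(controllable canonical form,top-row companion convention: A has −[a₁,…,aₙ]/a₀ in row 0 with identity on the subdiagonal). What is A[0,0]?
Reachable canonical form for den = s^3 + 9.7*s^2 + 33.4*s + 45: top row of A = -[a₁,a₂,...,aₙ]/a₀, ones on the subdiagonal, zeros elsewhere.
A = [[-9.7, -33.4, -45], [1, 0, 0], [0, 1, 0]].
A[0,0] = -9.7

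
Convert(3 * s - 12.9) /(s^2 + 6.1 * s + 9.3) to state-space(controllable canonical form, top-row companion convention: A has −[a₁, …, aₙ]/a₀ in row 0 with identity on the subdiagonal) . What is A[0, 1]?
Reachable canonical form for den = s^2 + 6.1*s + 9.3: top row of A = -[a₁,a₂,...,aₙ]/a₀, ones on the subdiagonal, zeros elsewhere.
A = [[-6.1, -9.3], [1, 0]].
A[0,1] = -9.3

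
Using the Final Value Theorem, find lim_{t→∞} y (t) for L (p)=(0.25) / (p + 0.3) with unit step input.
FVT: lim_{t→∞} y(t) = lim_{p→0} p*Y(p) where Y(p) = L(p)/p.
= lim_{p→0} L(p) = L(0) = num(0)/den(0) = 0.25/0.3 = 0.8333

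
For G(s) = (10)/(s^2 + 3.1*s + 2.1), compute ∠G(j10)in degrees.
Substitute s = j*10: G(j10) = -0.0928366 - 0.0293967j.
∠G(j10) = atan2(Im, Re) = atan2(-0.0293967, -0.0928366) = -162.43°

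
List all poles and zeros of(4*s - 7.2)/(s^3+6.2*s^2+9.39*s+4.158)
Set denominator = 0: s^3 + 6.2*s^2 + 9.39*s + 4.158 = (s + 4.2)(s + 0.9)(s + 1.1) = 0 → Poles: -0.9, -1.1, -4.2
Set numerator = 0: 4*s - 7.2 = 0 → Zeros: 1.8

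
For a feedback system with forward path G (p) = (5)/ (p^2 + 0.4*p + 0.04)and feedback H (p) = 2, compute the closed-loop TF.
Closed-loop T = G/(1+GH).
Numerator: G_num * H_den = 5.
Denominator: G_den * H_den + G_num * H_num = (p^2 + 0.4*p + 0.04) + (10) = p^2 + 0.4*p + 10.04.
T(p) = (5)/(p^2 + 0.4*p + 10.04)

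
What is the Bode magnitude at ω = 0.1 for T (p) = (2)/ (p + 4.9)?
Substitute p = j*0.1: T(j0.1) = 0.407993 - 0.00832639j.
|T(j0.1)| = sqrt(Re² + Im²) = 0.4081.
20*log₁₀(0.4081) = -7.79 dB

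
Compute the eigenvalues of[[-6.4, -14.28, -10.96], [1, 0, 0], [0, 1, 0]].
Eigenvalues solve det(λI - A) = 0.
Characteristic polynomial: λ^3 + 6.4*λ^2 + 14.28*λ + 10.96 = 0.
Factor: (λ + 2)(λ^2 + 4.4*λ + 5.48) = 0.
Roots: -2, -2.2 + 0.8j, -2.2 - 0.8j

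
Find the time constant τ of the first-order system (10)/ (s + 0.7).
First-order system: τ = -1/pole. Pole = -0.7. τ = -1/(-0.7) = 1.429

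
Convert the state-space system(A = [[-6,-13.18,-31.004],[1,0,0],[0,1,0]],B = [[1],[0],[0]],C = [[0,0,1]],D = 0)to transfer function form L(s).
L(s) = C(sI - A)⁻¹B + D.
Characteristic polynomial det(sI - A) = s^3 + 6*s^2 + 13.18*s + 31.004.
Numerator from C·adj(sI-A)·B + D·det(sI-A) = 1.
L(s) = (1)/(s^3 + 6*s^2 + 13.18*s + 31.004)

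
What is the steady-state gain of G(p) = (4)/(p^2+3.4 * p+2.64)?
DC gain = G(0) = num(0)/den(0) = 4/2.64 = 1.515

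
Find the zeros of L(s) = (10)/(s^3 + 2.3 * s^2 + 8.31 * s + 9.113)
Numerator is a nonzero constant (10) → Zeros: none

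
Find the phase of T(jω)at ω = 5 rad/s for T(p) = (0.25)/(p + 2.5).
Substitute p = j*5: T(j5) = 0.02 - 0.04j.
∠T(j5) = atan2(Im, Re) = atan2(-0.04, 0.02) = -63.43°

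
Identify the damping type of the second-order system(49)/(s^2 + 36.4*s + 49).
Standard form: ωn²/(s²+2ζωn·s+ωn²) gives ωn=7, ζ=2.6.
Overdamped (ζ = 2.6 > 1)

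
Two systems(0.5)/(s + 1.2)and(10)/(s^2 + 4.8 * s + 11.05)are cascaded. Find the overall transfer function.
Series: H = H₁ · H₂ = (n₁·n₂)/(d₁·d₂).
Num: n₁·n₂ = 5. Den: d₁·d₂ = s^3 + 6*s^2 + 16.81*s + 13.26.
H(s) = (5)/(s^3 + 6*s^2 + 16.81*s + 13.26)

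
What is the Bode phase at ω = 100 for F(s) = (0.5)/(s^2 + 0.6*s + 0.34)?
Substitute s = j*100: F(j100) = -4.99999e-05 - 3.0001e-07j.
∠F(j100) = atan2(Im, Re) = atan2(-3.0001e-07, -4.99999e-05) = -179.66°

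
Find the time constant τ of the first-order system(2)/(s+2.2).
First-order system: τ = -1/pole. Pole = -2.2. τ = -1/(-2.2) = 0.4545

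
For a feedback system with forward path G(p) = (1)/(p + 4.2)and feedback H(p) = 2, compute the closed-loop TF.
Closed-loop T = G/(1+GH).
Numerator: G_num * H_den = 1.
Denominator: G_den * H_den + G_num * H_num = (p + 4.2) + (2) = p + 6.2.
T(p) = (1)/(p + 6.2)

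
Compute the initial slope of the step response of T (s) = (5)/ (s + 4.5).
IVT: y'(0⁺) = lim_{s→∞} s²·Y(s) = lim_{s→∞} s·T(s).
deg(num) = 0, deg(den) = 1, relative degree = 1, so s·T(s) → (leading num)/(leading den) = 5/1 = 5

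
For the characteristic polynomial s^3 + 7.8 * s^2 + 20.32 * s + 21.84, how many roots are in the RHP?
s^3 + 7.8*s^2 + 20.32*s + 21.84 = (s + 4.2)(s^2 + 3.6*s + 5.2). Poles: -1.8 + 1.4j, -1.8 - 1.4j, -4.2. RHP poles (Re>0): 0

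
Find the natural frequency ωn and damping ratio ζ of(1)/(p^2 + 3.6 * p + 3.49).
Underdamped: complex pole -1.8 + 0.5j. ωn = |pole| = 1.868, ζ = -Re(pole)/ωn = 0.9635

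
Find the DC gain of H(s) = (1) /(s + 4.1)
DC gain = H(0) = num(0)/den(0) = 1/4.1 = 0.2439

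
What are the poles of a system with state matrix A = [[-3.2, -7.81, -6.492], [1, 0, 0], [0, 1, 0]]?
Eigenvalues solve det(λI - A) = 0.
Characteristic polynomial: λ^3 + 3.2*λ^2 + 7.81*λ + 6.492 = 0.
Factor: (λ + 1.2)(λ^2 + 2*λ + 5.41) = 0.
Roots: -1 + 2.1j, -1 - 2.1j, -1.2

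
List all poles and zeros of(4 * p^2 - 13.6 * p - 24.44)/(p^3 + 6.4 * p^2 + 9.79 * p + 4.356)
Set denominator = 0: p^3 + 6.4*p^2 + 9.79*p + 4.356 = (p + 1.1)(p + 0.9)(p + 4.4) = 0 → Poles: -0.9, -1.1, -4.4
Set numerator = 0: 4*p^2 - 13.6*p - 24.44 = 4*(p - 4.7)(p + 1.3) = 0 → Zeros: -1.3, 4.7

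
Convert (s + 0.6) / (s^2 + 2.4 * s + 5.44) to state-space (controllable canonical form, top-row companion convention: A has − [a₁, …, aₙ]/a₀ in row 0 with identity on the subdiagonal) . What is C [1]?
Reachable canonical form: C = numerator coefficients (right-aligned, zero-padded to length n).
num = s + 0.6, C = [[1, 0.6]].
C[1] = 0.6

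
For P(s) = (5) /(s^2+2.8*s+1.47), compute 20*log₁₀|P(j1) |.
Substitute s = j*1: P(j1) = 0.291531 - 1.73678j.
|P(j1)| = sqrt(Re² + Im²) = 1.761.
20*log₁₀(1.761) = 4.92 dB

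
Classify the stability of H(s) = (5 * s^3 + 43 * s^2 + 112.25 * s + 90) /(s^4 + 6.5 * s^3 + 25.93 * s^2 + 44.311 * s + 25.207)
Denominator: s^4 + 6.5*s^3 + 25.93*s^2 + 44.311*s + 25.207 = (s + 1.3)(s + 1.4)(s^2 + 3.8*s + 13.85). Poles: -1.3, -1.4, -1.9 + 3.2j, -1.9 - 3.2j. Stable (all poles in LHP)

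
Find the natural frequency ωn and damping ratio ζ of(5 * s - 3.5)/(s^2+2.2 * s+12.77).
Underdamped: complex pole -1.1 + 3.4j. ωn = |pole| = 3.574, ζ = -Re(pole)/ωn = 0.3078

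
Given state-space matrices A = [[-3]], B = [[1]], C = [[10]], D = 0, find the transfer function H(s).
H(s) = C(sI - A)⁻¹B + D.
Characteristic polynomial det(sI - A) = s + 3.
Numerator from C·adj(sI-A)·B + D·det(sI-A) = 10.
H(s) = (10)/(s + 3)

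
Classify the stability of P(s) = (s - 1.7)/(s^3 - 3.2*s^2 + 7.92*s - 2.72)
Denominator: s^3 - 3.2*s^2 + 7.92*s - 2.72 = (s - 0.4)(s^2 - 2.8*s + 6.8). Poles: 0.4, 1.4 + 2.2j, 1.4 - 2.2j. Unstable (3 pole(s) in RHP)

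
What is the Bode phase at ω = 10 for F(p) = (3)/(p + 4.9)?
Substitute p = j*10: F(j10) = 0.118539 - 0.241916j.
∠F(j10) = atan2(Im, Re) = atan2(-0.241916, 0.118539) = -63.90°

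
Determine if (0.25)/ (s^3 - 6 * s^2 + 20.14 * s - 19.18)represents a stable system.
Denominator: s^3 - 6*s^2 + 20.14*s - 19.18 = (s - 1.4)(s^2 - 4.6*s + 13.7). Poles: 1.4, 2.3 + 2.9j, 2.3 - 2.9j. All Re(p)<0: No (unstable)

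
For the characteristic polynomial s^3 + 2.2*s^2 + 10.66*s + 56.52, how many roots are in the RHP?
s^3 + 2.2*s^2 + 10.66*s + 56.52 = (s + 3.6)(s^2 - 1.4*s + 15.7). Poles: -3.6, 0.7 + 3.9j, 0.7 - 3.9j. RHP poles (Re>0): 2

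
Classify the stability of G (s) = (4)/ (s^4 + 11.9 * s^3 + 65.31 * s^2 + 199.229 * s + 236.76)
Denominator: s^4 + 11.9*s^3 + 65.31*s^2 + 199.229*s + 236.76 = (s + 4.8)(s + 2.5)(s^2 + 4.6*s + 19.73). Poles: -2.3 + 3.8j, -2.3 - 3.8j, -2.5, -4.8. Stable (all poles in LHP)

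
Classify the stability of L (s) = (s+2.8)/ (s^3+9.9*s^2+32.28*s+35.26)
Denominator: s^3 + 9.9*s^2 + 32.28*s + 35.26 = (s + 4.3)(s^2 + 5.6*s + 8.2). Poles: -2.8 + 0.6j, -2.8 - 0.6j, -4.3. Stable (all poles in LHP)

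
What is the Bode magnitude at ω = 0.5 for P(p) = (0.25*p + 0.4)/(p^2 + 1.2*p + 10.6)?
Substitute p = j*0.5: P(j0.5) = 0.0392157 + 0.00980392j.
|P(j0.5)| = sqrt(Re² + Im²) = 0.04042.
20*log₁₀(0.04042) = -27.87 dB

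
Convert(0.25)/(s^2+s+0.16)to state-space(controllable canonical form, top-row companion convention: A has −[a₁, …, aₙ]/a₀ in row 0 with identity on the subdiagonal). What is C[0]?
Reachable canonical form: C = numerator coefficients (right-aligned, zero-padded to length n).
num = 0.25, C = [[0, 0.25]].
C[0] = 0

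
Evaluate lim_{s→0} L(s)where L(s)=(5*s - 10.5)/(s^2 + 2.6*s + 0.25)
DC gain = L(0) = num(0)/den(0) = -10.5/0.25 = -42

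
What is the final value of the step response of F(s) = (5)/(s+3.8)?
FVT: lim_{t→∞} y(t) = lim_{s→0} s*Y(s) where Y(s) = F(s)/s.
= lim_{s→0} F(s) = F(0) = num(0)/den(0) = 5/3.8 = 1.316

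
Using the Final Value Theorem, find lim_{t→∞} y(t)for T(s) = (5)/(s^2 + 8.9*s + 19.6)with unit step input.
FVT: lim_{t→∞} y(t) = lim_{s→0} s*Y(s) where Y(s) = T(s)/s.
= lim_{s→0} T(s) = T(0) = num(0)/den(0) = 5/19.6 = 0.2551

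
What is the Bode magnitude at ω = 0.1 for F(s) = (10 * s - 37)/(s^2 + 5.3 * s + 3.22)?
Substitute s = j*0.1: F(j0.1) = -11.1705 + 2.15588j.
|F(j0.1)| = sqrt(Re² + Im²) = 11.38.
20*log₁₀(11.38) = 21.12 dB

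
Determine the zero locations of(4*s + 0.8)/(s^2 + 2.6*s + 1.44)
Set numerator = 0: 4*s + 0.8 = 0 → Zeros: -0.2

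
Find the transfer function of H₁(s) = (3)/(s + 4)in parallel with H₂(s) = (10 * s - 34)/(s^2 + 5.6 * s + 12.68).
Parallel: H = H₁ + H₂ = (n₁·d₂ + n₂·d₁)/(d₁·d₂).
n₁·d₂ = 3*s^2 + 16.8*s + 38.04. n₂·d₁ = 10*s^2 + 6*s - 136. Sum = 13*s^2 + 22.8*s - 97.96. d₁·d₂ = s^3 + 9.6*s^2 + 35.08*s + 50.72.
H(s) = (13*s^2 + 22.8*s - 97.96)/(s^3 + 9.6*s^2 + 35.08*s + 50.72)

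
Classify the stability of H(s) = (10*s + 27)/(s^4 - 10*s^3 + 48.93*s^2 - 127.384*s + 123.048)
Denominator: s^4 - 10*s^3 + 48.93*s^2 - 127.384*s + 123.048 = (s - 3.6)(s - 2)(s^2 - 4.4*s + 17.09). Poles: 2, 2.2 + 3.5j, 2.2 - 3.5j, 3.6. Unstable (4 pole(s) in RHP)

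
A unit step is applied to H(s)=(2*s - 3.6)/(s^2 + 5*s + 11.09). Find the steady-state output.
FVT: lim_{t→∞} y(t) = lim_{s→0} s*Y(s) where Y(s) = H(s)/s.
= lim_{s→0} H(s) = H(0) = num(0)/den(0) = -3.6/11.09 = -0.3246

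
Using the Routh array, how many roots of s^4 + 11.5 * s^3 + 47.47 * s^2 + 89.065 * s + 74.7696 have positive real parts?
Routh array:
s^4: [1, 47.47, 74.7696]; s^3: [11.5, 89.065]; s^2: [39.7252, 74.7696]; s^1: [67.42]; s^0: [74.7696]
First column: [1, 11.5, 39.7252, 67.42, 74.7696]. Sign changes = RHP roots = 0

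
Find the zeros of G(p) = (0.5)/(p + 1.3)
Numerator is a nonzero constant (0.5) → Zeros: none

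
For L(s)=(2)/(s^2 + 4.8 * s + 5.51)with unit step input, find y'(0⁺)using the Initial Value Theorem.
IVT: y'(0⁺) = lim_{s→∞} s²·Y(s) = lim_{s→∞} s·L(s).
deg(num) = 0, deg(den) = 2, relative degree = 2 ≥ 2, so s·L(s) → 0. Initial slope = 0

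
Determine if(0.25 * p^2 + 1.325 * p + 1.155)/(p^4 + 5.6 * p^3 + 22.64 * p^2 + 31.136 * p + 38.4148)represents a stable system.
Denominator: p^4 + 5.6*p^3 + 22.64*p^2 + 31.136*p + 38.4148 = (p^2 + 1.4*p + 2.74)(p^2 + 4.2*p + 14.02). Poles: -0.7 + 1.5j, -0.7 - 1.5j, -2.1 + 3.1j, -2.1 - 3.1j. All Re(p)<0: Yes (stable)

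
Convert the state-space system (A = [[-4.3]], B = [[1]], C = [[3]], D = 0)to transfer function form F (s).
F(s) = C(sI - A)⁻¹B + D.
Characteristic polynomial det(sI - A) = s + 4.3.
Numerator from C·adj(sI-A)·B + D·det(sI-A) = 3.
F(s) = (3)/(s + 4.3)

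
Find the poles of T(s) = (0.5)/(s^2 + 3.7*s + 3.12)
Set denominator = 0: s^2 + 3.7*s + 3.12 = (s + 1.3)(s + 2.4) = 0 → Poles: -1.3, -2.4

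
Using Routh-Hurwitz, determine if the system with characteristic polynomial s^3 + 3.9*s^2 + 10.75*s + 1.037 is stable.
Routh array:
s^3: [1, 10.75]; s^2: [3.9, 1.037]; s^1: [10.4841]; s^0: [1.037]
First column: [1, 3.9, 10.4841, 1.037]. Sign changes = 0.
Yes, stable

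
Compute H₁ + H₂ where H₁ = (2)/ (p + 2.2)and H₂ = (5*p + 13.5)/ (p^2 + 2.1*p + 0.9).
Parallel: H = H₁ + H₂ = (n₁·d₂ + n₂·d₁)/(d₁·d₂).
n₁·d₂ = 2*p^2 + 4.2*p + 1.8. n₂·d₁ = 5*p^2 + 24.5*p + 29.7. Sum = 7*p^2 + 28.7*p + 31.5. d₁·d₂ = p^3 + 4.3*p^2 + 5.52*p + 1.98.
H(p) = (7*p^2 + 28.7*p + 31.5)/(p^3 + 4.3*p^2 + 5.52*p + 1.98)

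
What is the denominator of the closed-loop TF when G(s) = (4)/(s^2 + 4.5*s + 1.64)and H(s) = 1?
Characteristic poly = G_den * H_den + G_num * H_num = (s^2 + 4.5*s + 1.64) + (4) = s^2 + 4.5*s + 5.64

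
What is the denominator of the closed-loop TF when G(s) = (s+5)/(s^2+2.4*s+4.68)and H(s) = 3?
Characteristic poly = G_den * H_den + G_num * H_num = (s^2 + 2.4*s + 4.68) + (3*s + 15) = s^2 + 5.4*s + 19.68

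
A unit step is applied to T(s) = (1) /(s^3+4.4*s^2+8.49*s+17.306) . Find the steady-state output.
FVT: lim_{t→∞} y(t) = lim_{s→0} s*Y(s) where Y(s) = T(s)/s.
= lim_{s→0} T(s) = T(0) = num(0)/den(0) = 1/17.306 = 0.05778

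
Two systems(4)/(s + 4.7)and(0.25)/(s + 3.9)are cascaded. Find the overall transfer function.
Series: H = H₁ · H₂ = (n₁·n₂)/(d₁·d₂).
Num: n₁·n₂ = 1. Den: d₁·d₂ = s^2 + 8.6*s + 18.33.
H(s) = (1)/(s^2 + 8.6*s + 18.33)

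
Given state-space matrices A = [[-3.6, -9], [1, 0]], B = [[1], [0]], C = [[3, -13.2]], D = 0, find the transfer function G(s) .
G(s) = C(sI - A)⁻¹B + D.
Characteristic polynomial det(sI - A) = s^2 + 3.6*s + 9.
Numerator from C·adj(sI-A)·B + D·det(sI-A) = 3*s - 13.2.
G(s) = (3*s - 13.2)/(s^2 + 3.6*s + 9)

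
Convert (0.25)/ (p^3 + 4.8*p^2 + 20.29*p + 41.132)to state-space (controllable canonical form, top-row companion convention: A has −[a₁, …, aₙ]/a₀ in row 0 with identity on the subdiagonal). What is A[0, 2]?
Reachable canonical form for den = p^3 + 4.8*p^2 + 20.29*p + 41.132: top row of A = -[a₁,a₂,...,aₙ]/a₀, ones on the subdiagonal, zeros elsewhere.
A = [[-4.8, -20.29, -41.132], [1, 0, 0], [0, 1, 0]].
A[0,2] = -41.132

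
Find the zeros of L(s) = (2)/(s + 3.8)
Numerator is a nonzero constant (2) → Zeros: none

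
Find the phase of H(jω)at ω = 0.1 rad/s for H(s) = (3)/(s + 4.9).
Substitute s = j*0.1: H(j0.1) = 0.61199 - 0.0124896j.
∠H(j0.1) = atan2(Im, Re) = atan2(-0.0124896, 0.61199) = -1.17°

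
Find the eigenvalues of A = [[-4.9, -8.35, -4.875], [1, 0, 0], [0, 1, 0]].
Eigenvalues solve det(λI - A) = 0.
Characteristic polynomial: λ^3 + 4.9*λ^2 + 8.35*λ + 4.875 = 0.
Factor: (λ + 1.5)(λ^2 + 3.4*λ + 3.25) = 0.
Roots: -1.5, -1.7 + 0.6j, -1.7 - 0.6j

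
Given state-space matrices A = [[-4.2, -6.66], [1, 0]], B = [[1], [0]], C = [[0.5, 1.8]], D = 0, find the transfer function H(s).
H(s) = C(sI - A)⁻¹B + D.
Characteristic polynomial det(sI - A) = s^2 + 4.2*s + 6.66.
Numerator from C·adj(sI-A)·B + D·det(sI-A) = 0.5*s + 1.8.
H(s) = (0.5*s + 1.8)/(s^2 + 4.2*s + 6.66)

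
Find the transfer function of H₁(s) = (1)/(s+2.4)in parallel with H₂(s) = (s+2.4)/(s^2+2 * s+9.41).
Parallel: H = H₁ + H₂ = (n₁·d₂ + n₂·d₁)/(d₁·d₂).
n₁·d₂ = s^2 + 2*s + 9.41. n₂·d₁ = s^2 + 4.8*s + 5.76. Sum = 2*s^2 + 6.8*s + 15.17. d₁·d₂ = s^3 + 4.4*s^2 + 14.21*s + 22.584.
H(s) = (2*s^2 + 6.8*s + 15.17)/(s^3 + 4.4*s^2 + 14.21*s + 22.584)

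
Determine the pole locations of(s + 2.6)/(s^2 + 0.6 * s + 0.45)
Set denominator = 0: s^2 + 0.6*s + 0.45 = 0 → Poles: -0.3 + 0.6j, -0.3 - 0.6j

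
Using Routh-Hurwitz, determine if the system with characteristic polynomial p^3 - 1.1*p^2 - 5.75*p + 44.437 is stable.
Routh array:
p^3: [1, -5.75]; p^2: [-1.1, 44.437]; p^1: [34.6473]; p^0: [44.437]
First column: [1, -1.1, 34.6473, 44.437]. Sign changes = 2.
No, unstable (2 RHP root(s))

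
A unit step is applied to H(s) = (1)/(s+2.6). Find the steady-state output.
FVT: lim_{t→∞} y(t) = lim_{s→0} s*Y(s) where Y(s) = H(s)/s.
= lim_{s→0} H(s) = H(0) = num(0)/den(0) = 1/2.6 = 0.3846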